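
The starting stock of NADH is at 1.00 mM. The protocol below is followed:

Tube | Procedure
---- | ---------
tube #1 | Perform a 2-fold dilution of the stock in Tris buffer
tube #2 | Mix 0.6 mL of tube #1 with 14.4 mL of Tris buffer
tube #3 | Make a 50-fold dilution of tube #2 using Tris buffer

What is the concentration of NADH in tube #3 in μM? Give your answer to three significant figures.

0.400 μM

Step 1: 2-fold → factor 2
Step 2: 0.6 mL + 14.4 mL = 15 mL total → factor 15/0.6 = 25
Step 3: 50-fold → factor 50
Overall dilution factor = 2 × 25 × 50 = 2500
Final = 1.00 mM / 2500 = 0.0004000 mM = 0.400 μM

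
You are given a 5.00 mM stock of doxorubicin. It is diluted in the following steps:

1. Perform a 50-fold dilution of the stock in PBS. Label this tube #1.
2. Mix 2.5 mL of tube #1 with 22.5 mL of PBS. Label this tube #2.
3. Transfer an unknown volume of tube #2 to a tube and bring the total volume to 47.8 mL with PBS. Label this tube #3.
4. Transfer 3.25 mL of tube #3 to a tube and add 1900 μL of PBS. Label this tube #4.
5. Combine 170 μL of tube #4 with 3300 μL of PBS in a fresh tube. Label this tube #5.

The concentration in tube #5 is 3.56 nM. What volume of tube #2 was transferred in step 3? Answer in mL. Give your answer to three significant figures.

0.550 mL

Step 1: 50-fold → factor 50
Step 2: 2.5 mL + 22.5 mL = 25 mL total → factor 25/2.5 = 10
Step 3: v brought to 47.8 mL → factor = 47.8 mL/v
Step 4: 3.25 mL + 1900 μL = 5.15 mL total → factor 5.15/3.25 = 1.5846
Step 5: 170 μL + 3300 μL = 3470 μL total → factor 3470/170 = 20.412
Product of known-step factors = 16172
Overall factor = 5.00 mM / (3.56 nM) = 1.4045 × 10^6
Step-3 factor = 1.4045 × 10^6 / 16172 = 86.845
v = 47.8 mL / 86.845 = 0.550 mL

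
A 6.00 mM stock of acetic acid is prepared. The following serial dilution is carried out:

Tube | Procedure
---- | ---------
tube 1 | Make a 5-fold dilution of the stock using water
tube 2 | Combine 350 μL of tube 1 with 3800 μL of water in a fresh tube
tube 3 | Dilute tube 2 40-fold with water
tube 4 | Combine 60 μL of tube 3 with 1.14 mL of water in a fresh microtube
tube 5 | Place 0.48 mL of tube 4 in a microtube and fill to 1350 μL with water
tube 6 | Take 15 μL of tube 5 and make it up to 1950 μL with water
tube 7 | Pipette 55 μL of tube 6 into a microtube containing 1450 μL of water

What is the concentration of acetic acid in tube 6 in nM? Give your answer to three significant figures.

0.346 nM

Step 1: 5-fold → factor 5
Step 2: 350 μL + 3800 μL = 4150 μL total → factor 4150/350 = 11.857
Step 3: 40-fold → factor 40
Step 4: 60 μL + 1.14 mL = 1200 μL total → factor 1200/60 = 20
Step 5: 0.48 mL brought to 1350 μL → factor 1.35/0.48 = 2.8125
Step 6: 15 μL brought to 1950 μL → factor 1950/15 = 130
Dilution factor through tube 6 = 5 × 11.857 × 40 × 20 × 2.8125 × 130 = 1.7341 × 10^7
[tube 6] = 6.00 mM / 1.7341 × 10^7 = 3.460 × 10^-7 mM = 0.346 nM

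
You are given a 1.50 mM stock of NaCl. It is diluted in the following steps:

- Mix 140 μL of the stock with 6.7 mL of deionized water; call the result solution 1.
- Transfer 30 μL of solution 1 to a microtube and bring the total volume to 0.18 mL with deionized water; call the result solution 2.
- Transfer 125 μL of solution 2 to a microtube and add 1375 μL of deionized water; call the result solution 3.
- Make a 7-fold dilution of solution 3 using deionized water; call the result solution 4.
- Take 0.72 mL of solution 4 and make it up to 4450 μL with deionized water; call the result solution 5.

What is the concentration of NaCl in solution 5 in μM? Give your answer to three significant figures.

Step 1: 140 μL + 6.7 mL = 6840 μL total → factor 6840/140 = 48.857
Step 2: 30 μL brought to 0.18 mL → factor 180/30 = 6
Step 3: 125 μL + 1375 μL = 1500 μL total → factor 1500/125 = 12
Step 4: 7-fold → factor 7
Step 5: 0.72 mL brought to 4450 μL → factor 4.45/0.72 = 6.1806
Overall dilution factor = 48.857 × 6 × 12 × 7 × 6.1806 = 1.5219 × 10^5
Final = 1.50 mM / 1.5219 × 10^5 = 9.856 × 10^-6 mM = 0.00986 μM

0.00986 μM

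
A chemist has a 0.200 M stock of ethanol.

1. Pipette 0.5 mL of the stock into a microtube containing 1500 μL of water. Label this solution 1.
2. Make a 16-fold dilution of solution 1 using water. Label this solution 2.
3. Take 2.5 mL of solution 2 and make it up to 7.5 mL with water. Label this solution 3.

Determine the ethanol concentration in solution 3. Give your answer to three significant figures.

Step 1: 0.5 mL + 1500 μL = 2 mL total → factor 2/0.5 = 4
Step 2: 16-fold → factor 16
Step 3: 2.5 mL brought to 7.5 mL → factor 7.5/2.5 = 3
Overall dilution factor = 4 × 16 × 3 = 192
Final = 0.200 M / 192 = 0.00104 M

0.00104 M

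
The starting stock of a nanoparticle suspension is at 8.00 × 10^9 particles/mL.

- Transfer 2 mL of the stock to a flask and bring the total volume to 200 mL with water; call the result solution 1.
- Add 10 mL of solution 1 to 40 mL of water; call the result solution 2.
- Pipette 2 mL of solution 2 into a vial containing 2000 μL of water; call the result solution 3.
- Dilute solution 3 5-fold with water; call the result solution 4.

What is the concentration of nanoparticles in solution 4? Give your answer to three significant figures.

Step 1: 2 mL brought to 200 mL → factor 200/2 = 100
Step 2: 10 mL + 40 mL = 50 mL total → factor 50/10 = 5
Step 3: 2 mL + 2000 μL = 4 mL total → factor 4/2 = 2
Step 4: 5-fold → factor 5
Overall dilution factor = 100 × 5 × 2 × 5 = 5000
Final = 8.00 × 10^9 particles/mL / 5000 = 1.60 × 10^6 particles/mL

1.60 × 10^6 particles/mL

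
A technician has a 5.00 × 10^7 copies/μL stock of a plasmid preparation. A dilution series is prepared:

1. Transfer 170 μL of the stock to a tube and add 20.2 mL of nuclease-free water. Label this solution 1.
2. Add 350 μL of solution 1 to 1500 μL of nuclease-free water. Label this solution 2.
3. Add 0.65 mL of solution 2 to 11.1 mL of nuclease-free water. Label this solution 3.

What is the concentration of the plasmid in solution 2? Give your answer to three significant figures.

Step 1: 170 μL + 20.2 mL = 20370 μL total → factor 20370/170 = 119.82
Step 2: 350 μL + 1500 μL = 1850 μL total → factor 1850/350 = 5.2857
Dilution factor through solution 2 = 119.82 × 5.2857 = 633.35
[solution 2] = 5.00 × 10^7 copies/μL / 633.35 = 7.89 × 10^4 copies/μL

7.89 × 10^4 copies/μL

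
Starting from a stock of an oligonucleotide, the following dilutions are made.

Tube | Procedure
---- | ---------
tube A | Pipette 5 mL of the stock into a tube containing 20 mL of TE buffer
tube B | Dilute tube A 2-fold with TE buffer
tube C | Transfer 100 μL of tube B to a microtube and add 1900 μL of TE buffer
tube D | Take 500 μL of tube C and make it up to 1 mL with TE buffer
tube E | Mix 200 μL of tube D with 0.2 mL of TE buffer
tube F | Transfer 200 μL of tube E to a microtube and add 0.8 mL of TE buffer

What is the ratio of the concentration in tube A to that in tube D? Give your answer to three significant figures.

Step 1: 5 mL + 20 mL = 25 mL total → factor 25/5 = 5
Step 2: 2-fold → factor 2
Step 3: 100 μL + 1900 μL = 2000 μL total → factor 2000/100 = 20
Step 4: 500 μL brought to 1 mL → factor 1000/500 = 2
Dilution factor to tube A = 5; to tube D = 400
[tube A]/[tube D] = (factor to tube D)/(factor to tube A) = 400/5 = 80.0

80.0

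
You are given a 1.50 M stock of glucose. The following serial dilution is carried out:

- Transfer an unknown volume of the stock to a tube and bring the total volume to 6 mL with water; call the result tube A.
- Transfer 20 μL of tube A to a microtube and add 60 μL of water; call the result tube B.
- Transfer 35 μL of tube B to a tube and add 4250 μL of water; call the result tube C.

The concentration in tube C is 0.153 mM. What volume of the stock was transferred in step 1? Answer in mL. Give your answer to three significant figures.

Step 1: v brought to 6 mL → factor = 6 mL/v
Step 2: 20 μL + 60 μL = 80 μL total → factor 80/20 = 4
Step 3: 35 μL + 4250 μL = 4285 μL total → factor 4285/35 = 122.43
Product of known-step factors = 489.71
Overall factor = 1.50 M / (0.153 mM) = 9803.9
Step-1 factor = 9803.9 / 489.71 = 20.02
v = 6 mL / 20.02 = 0.300 mL

0.300 mL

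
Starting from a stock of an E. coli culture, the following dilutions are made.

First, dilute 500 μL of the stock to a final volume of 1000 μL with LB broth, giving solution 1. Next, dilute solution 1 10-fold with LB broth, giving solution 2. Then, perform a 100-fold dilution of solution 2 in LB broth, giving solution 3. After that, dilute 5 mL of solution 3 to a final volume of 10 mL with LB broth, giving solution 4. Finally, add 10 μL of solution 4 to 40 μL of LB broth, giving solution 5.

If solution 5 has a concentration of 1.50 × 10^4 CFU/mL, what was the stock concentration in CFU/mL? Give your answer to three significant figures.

3.00 × 10^8 CFU/mL

Step 1: 500 μL brought to 1000 μL → factor 1000/500 = 2
Step 2: 10-fold → factor 10
Step 3: 100-fold → factor 100
Step 4: 5 mL brought to 10 mL → factor 10/5 = 2
Step 5: 10 μL + 40 μL = 50 μL total → factor 50/10 = 5
Overall dilution factor = 2 × 10 × 100 × 2 × 5 = 20000
Stock = 1.50 × 10^4 CFU/mL × 20000 = 3.00 × 10^8 CFU/mL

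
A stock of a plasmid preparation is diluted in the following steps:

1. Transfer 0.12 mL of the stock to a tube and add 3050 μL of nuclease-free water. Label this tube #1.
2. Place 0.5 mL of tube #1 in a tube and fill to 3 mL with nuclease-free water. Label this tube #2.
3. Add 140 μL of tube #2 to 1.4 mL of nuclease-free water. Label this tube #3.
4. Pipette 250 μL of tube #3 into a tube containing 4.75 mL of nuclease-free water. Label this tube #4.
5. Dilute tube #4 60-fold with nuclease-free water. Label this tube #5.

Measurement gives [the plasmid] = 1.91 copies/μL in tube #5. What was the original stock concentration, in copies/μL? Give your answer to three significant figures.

4.00 × 10^6 copies/μL

Step 1: 0.12 mL + 3050 μL = 3.17 mL total → factor 3.17/0.12 = 26.417
Step 2: 0.5 mL brought to 3 mL → factor 3/0.5 = 6
Step 3: 140 μL + 1.4 mL = 1540 μL total → factor 1540/140 = 11
Step 4: 250 μL + 4.75 mL = 5000 μL total → factor 5000/250 = 20
Step 5: 60-fold → factor 60
Overall dilution factor = 26.417 × 6 × 11 × 20 × 60 = 2.0922 × 10^6
Stock = 1.91 copies/μL × 2.0922 × 10^6 = 4.00 × 10^6 copies/μL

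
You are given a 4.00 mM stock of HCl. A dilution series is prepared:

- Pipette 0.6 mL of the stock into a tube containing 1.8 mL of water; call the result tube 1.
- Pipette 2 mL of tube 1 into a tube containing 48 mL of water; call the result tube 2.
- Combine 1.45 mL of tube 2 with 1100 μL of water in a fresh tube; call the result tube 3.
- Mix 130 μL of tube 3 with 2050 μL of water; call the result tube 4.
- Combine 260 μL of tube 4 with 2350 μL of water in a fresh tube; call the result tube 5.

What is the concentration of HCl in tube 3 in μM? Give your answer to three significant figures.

22.7 μM

Step 1: 0.6 mL + 1.8 mL = 2.4 mL total → factor 2.4/0.6 = 4
Step 2: 2 mL + 48 mL = 50 mL total → factor 50/2 = 25
Step 3: 1.45 mL + 1100 μL = 2.55 mL total → factor 2.55/1.45 = 1.7586
Dilution factor through tube 3 = 4 × 25 × 1.7586 = 175.86
[tube 3] = 4.00 mM / 175.86 = 0.02275 mM = 22.7 μM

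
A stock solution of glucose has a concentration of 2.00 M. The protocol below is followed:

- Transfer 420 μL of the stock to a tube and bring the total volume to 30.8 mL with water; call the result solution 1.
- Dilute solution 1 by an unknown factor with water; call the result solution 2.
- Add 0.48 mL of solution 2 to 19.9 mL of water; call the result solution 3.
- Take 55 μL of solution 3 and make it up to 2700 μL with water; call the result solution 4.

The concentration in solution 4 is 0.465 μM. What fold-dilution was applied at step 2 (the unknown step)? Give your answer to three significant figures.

Step 1: 420 μL brought to 30.8 mL → factor 30800/420 = 73.333
Step 2: unknown factor x
Step 3: 0.48 mL + 19.9 mL = 20.38 mL total → factor 20.38/0.48 = 42.458
Step 4: 55 μL brought to 2700 μL → factor 2700/55 = 49.091
Product of known-step factors = 1.5285 × 10^5
Overall factor = 2.00 M / (0.465 μM) = 4.3011 × 10^6
x = 4.3011 × 10^6 / 1.5285 × 10^5 = 28.1

28.1-fold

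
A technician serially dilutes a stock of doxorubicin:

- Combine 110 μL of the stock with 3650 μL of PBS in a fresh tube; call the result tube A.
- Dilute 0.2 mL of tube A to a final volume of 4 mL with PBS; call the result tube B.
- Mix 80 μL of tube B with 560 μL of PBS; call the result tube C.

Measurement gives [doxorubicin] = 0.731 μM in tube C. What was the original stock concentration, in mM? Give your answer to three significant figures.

Step 1: 110 μL + 3650 μL = 3760 μL total → factor 3760/110 = 34.182
Step 2: 0.2 mL brought to 4 mL → factor 4/0.2 = 20
Step 3: 80 μL + 560 μL = 640 μL total → factor 640/80 = 8
Overall dilution factor = 34.182 × 20 × 8 = 5469.1
Stock = 0.731 μM × 5469.1 = 3998 μM = 4.00 mM

4.00 mM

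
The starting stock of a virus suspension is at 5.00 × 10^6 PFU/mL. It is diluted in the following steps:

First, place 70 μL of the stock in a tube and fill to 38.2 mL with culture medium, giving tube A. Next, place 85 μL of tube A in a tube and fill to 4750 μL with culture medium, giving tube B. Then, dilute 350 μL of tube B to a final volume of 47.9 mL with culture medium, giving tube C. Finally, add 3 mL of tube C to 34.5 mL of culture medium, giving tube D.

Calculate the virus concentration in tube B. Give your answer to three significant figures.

164 PFU/mL

Step 1: 70 μL brought to 38.2 mL → factor 38200/70 = 545.71
Step 2: 85 μL brought to 4750 μL → factor 4750/85 = 55.882
Dilution factor through tube B = 545.71 × 55.882 = 30496
[tube B] = 5.00 × 10^6 PFU/mL / 30496 = 164 PFU/mL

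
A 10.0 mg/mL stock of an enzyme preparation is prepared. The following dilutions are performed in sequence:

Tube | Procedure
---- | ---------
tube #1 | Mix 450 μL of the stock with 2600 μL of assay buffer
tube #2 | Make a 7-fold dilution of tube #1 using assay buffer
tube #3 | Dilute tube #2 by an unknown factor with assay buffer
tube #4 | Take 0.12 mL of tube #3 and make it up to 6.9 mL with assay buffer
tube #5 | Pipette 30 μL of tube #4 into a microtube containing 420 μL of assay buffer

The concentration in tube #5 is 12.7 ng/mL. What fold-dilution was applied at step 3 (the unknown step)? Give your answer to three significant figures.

19.2-fold

Step 1: 450 μL + 2600 μL = 3050 μL total → factor 3050/450 = 6.7778
Step 2: 7-fold → factor 7
Step 3: unknown factor x
Step 4: 0.12 mL brought to 6.9 mL → factor 6.9/0.12 = 57.5
Step 5: 30 μL + 420 μL = 450 μL total → factor 450/30 = 15
Product of known-step factors = 40921
Overall factor = 10.0 mg/mL / (12.7 ng/mL) = 7.874 × 10^5
x = 7.874 × 10^5 / 40921 = 19.2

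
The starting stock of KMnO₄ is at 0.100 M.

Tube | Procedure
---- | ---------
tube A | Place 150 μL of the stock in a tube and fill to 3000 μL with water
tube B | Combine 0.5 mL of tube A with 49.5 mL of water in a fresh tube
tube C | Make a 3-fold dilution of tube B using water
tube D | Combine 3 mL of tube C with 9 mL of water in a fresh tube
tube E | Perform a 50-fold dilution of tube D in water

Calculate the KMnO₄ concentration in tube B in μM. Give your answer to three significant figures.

50.0 μM

Step 1: 150 μL brought to 3000 μL → factor 3000/150 = 20
Step 2: 0.5 mL + 49.5 mL = 50 mL total → factor 50/0.5 = 100
Dilution factor through tube B = 20 × 100 = 2000
[tube B] = 0.100 M / 2000 = 5.000 × 10^-5 M = 50.0 μM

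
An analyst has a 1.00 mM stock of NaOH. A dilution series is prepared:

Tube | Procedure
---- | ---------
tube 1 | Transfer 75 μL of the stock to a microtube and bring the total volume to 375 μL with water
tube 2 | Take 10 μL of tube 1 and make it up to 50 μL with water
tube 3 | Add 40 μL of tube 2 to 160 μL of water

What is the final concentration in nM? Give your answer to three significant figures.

Step 1: 75 μL brought to 375 μL → factor 375/75 = 5
Step 2: 10 μL brought to 50 μL → factor 50/10 = 5
Step 3: 40 μL + 160 μL = 200 μL total → factor 200/40 = 5
Overall dilution factor = 5 × 5 × 5 = 125
Final = 1.00 mM / 125 = 0.008000 mM = 8.00 × 10^3 nM

8.00 × 10^3 nM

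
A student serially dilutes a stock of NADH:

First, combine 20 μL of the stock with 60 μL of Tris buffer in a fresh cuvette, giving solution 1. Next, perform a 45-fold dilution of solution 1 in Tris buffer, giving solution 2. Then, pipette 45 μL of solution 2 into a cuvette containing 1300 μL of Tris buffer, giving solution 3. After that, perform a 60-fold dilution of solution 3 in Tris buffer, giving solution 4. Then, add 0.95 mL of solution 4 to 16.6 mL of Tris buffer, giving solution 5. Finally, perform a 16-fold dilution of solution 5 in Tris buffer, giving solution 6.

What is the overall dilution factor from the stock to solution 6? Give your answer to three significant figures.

9.54 × 10^7

Step 1: 20 μL + 60 μL = 80 μL total → factor 80/20 = 4
Step 2: 45-fold → factor 45
Step 3: 45 μL + 1300 μL = 1345 μL total → factor 1345/45 = 29.889
Step 4: 60-fold → factor 60
Step 5: 0.95 mL + 16.6 mL = 17.55 mL total → factor 17.55/0.95 = 18.474
Step 6: 16-fold → factor 16
Overall dilution factor = 4 × 45 × 29.889 × 60 × 18.474 × 16 = 9.5413 × 10^7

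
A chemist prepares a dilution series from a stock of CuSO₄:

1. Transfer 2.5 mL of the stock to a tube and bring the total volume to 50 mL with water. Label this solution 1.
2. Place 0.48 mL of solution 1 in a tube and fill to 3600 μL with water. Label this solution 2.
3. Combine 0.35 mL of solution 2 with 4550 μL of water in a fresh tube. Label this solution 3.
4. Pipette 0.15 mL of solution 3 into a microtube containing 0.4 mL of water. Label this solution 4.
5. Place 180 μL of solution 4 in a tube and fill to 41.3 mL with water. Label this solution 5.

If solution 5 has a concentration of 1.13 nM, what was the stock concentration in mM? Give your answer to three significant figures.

Step 1: 2.5 mL brought to 50 mL → factor 50/2.5 = 20
Step 2: 0.48 mL brought to 3600 μL → factor 3.6/0.48 = 7.5
Step 3: 0.35 mL + 4550 μL = 4.9 mL total → factor 4.9/0.35 = 14
Step 4: 0.15 mL + 0.4 mL = 0.55 mL total → factor 0.55/0.15 = 3.6667
Step 5: 180 μL brought to 41.3 mL → factor 41300/180 = 229.44
Overall dilution factor = 20 × 7.5 × 14 × 3.6667 × 229.44 = 1.7667 × 10^6
Stock = 1.13 nM × 1.7667 × 10^6 = 1.996 × 10^6 nM = 2.00 mM

2.00 mM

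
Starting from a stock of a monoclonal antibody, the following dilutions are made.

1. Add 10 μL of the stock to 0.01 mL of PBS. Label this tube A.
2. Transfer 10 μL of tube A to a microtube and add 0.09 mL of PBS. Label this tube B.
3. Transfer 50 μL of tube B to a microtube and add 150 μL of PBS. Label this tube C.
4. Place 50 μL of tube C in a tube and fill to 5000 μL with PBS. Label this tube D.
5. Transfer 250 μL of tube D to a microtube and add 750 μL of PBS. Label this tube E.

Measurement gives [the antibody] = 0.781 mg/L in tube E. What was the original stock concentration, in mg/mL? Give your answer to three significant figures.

Step 1: 10 μL + 0.01 mL = 20 μL total → factor 20/10 = 2
Step 2: 10 μL + 0.09 mL = 100 μL total → factor 100/10 = 10
Step 3: 50 μL + 150 μL = 200 μL total → factor 200/50 = 4
Step 4: 50 μL brought to 5000 μL → factor 5000/50 = 100
Step 5: 250 μL + 750 μL = 1000 μL total → factor 1000/250 = 4
Overall dilution factor = 2 × 10 × 4 × 100 × 4 = 32000
Stock = 0.781 mg/L × 32000 = 2.499 × 10^4 mg/L = 25.0 mg/mL

25.0 mg/mL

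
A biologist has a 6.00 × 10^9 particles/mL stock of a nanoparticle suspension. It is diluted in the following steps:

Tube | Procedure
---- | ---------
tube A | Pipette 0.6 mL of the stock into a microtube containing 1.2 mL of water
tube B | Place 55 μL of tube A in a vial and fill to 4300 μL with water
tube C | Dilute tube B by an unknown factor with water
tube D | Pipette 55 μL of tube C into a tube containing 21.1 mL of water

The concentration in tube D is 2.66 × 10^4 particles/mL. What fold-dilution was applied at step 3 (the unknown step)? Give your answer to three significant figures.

Step 1: 0.6 mL + 1.2 mL = 1.8 mL total → factor 1.8/0.6 = 3
Step 2: 55 μL brought to 4300 μL → factor 4300/55 = 78.182
Step 3: unknown factor x
Step 4: 55 μL + 21.1 mL = 21155 μL total → factor 21155/55 = 384.64
Product of known-step factors = 90215
Overall factor = 6.00 × 10^9 particles/mL / (2.66 × 10^4 particles/mL) = 2.2556 × 10^5
x = 2.2556 × 10^5 / 90215 = 2.50

2.50-fold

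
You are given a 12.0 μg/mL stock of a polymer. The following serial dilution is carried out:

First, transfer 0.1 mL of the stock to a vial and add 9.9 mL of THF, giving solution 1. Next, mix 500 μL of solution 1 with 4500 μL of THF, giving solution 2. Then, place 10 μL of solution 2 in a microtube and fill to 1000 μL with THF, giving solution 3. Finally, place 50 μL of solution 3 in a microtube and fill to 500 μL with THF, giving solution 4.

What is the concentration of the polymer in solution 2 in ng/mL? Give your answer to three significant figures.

12.0 ng/mL

Step 1: 0.1 mL + 9.9 mL = 10 mL total → factor 10/0.1 = 100
Step 2: 500 μL + 4500 μL = 5000 μL total → factor 5000/500 = 10
Dilution factor through solution 2 = 100 × 10 = 1000
[solution 2] = 12.0 μg/mL / 1000 = 0.01200 μg/mL = 12.0 ng/mL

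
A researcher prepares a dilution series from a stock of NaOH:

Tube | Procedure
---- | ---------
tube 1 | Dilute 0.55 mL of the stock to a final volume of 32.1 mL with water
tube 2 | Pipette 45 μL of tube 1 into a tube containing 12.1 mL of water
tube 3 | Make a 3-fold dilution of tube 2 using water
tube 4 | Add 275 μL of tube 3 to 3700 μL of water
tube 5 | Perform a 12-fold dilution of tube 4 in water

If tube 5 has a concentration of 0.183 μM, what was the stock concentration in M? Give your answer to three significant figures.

1.50 M

Step 1: 0.55 mL brought to 32.1 mL → factor 32.1/0.55 = 58.364
Step 2: 45 μL + 12.1 mL = 12145 μL total → factor 12145/45 = 269.89
Step 3: 3-fold → factor 3
Step 4: 275 μL + 3700 μL = 3975 μL total → factor 3975/275 = 14.455
Step 5: 12-fold → factor 12
Overall dilution factor = 58.364 × 269.89 × 3 × 14.455 × 12 = 8.1966 × 10^6
Stock = 0.183 μM × 8.1966 × 10^6 = 1.500 × 10^6 μM = 1.50 M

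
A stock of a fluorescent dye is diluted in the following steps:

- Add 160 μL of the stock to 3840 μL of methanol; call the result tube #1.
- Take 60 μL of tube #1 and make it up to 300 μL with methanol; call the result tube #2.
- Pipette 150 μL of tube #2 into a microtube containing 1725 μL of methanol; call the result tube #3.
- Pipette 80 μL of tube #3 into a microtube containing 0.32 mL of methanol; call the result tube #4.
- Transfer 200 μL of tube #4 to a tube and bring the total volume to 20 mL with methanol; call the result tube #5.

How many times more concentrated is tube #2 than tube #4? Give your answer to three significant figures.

Step 1: 160 μL + 3840 μL = 4000 μL total → factor 4000/160 = 25
Step 2: 60 μL brought to 300 μL → factor 300/60 = 5
Step 3: 150 μL + 1725 μL = 1875 μL total → factor 1875/150 = 12.5
Step 4: 80 μL + 0.32 mL = 400 μL total → factor 400/80 = 5
Dilution factor to tube #2 = 125; to tube #4 = 7812.5
[tube #2]/[tube #4] = (factor to tube #4)/(factor to tube #2) = 7812.5/125 = 62.5

62.5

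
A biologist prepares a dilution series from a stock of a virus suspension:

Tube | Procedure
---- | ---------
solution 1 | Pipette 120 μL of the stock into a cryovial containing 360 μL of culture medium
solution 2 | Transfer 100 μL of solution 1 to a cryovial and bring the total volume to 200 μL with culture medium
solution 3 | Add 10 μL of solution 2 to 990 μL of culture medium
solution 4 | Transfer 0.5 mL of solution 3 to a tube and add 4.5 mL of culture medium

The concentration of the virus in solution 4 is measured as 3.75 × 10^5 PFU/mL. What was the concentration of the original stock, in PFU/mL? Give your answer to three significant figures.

Step 1: 120 μL + 360 μL = 480 μL total → factor 480/120 = 4
Step 2: 100 μL brought to 200 μL → factor 200/100 = 2
Step 3: 10 μL + 990 μL = 1000 μL total → factor 1000/10 = 100
Step 4: 0.5 mL + 4.5 mL = 5 mL total → factor 5/0.5 = 10
Overall dilution factor = 4 × 2 × 100 × 10 = 8000
Stock = 3.75 × 10^5 PFU/mL × 8000 = 3.00 × 10^9 PFU/mL

3.00 × 10^9 PFU/mL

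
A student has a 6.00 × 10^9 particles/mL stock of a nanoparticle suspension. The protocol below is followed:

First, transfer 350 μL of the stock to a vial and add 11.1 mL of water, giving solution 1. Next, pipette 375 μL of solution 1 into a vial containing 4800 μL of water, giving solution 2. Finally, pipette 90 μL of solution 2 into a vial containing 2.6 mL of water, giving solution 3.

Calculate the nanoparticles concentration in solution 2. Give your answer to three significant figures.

1.33 × 10^7 particles/mL

Step 1: 350 μL + 11.1 mL = 11450 μL total → factor 11450/350 = 32.714
Step 2: 375 μL + 4800 μL = 5175 μL total → factor 5175/375 = 13.8
Dilution factor through solution 2 = 32.714 × 13.8 = 451.46
[solution 2] = 6.00 × 10^9 particles/mL / 451.46 = 1.33 × 10^7 particles/mL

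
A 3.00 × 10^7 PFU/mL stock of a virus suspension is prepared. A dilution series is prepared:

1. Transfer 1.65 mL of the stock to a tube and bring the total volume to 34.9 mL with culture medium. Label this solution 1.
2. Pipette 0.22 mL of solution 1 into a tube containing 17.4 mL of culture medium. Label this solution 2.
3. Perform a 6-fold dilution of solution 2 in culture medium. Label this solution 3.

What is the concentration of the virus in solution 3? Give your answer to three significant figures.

Step 1: 1.65 mL brought to 34.9 mL → factor 34.9/1.65 = 21.152
Step 2: 0.22 mL + 17.4 mL = 17.62 mL total → factor 17.62/0.22 = 80.091
Step 3: 6-fold → factor 6
Dilution factor through solution 3 = 21.152 × 80.091 × 6 = 10164
[solution 3] = 3.00 × 10^7 PFU/mL / 10164 = 2.95 × 10^3 PFU/mL

2.95 × 10^3 PFU/mL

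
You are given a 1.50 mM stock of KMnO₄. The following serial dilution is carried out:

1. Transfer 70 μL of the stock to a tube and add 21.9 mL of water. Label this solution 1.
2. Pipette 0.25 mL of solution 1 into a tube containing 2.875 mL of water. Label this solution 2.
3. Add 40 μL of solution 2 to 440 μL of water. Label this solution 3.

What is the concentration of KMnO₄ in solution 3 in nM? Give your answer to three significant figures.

Step 1: 70 μL + 21.9 mL = 21970 μL total → factor 21970/70 = 313.86
Step 2: 0.25 mL + 2.875 mL = 3.125 mL total → factor 3.125/0.25 = 12.5
Step 3: 40 μL + 440 μL = 480 μL total → factor 480/40 = 12
Overall dilution factor = 313.86 × 12.5 × 12 = 47079
Final = 1.50 mM / 47079 = 3.186 × 10^-5 mM = 31.9 nM

31.9 nM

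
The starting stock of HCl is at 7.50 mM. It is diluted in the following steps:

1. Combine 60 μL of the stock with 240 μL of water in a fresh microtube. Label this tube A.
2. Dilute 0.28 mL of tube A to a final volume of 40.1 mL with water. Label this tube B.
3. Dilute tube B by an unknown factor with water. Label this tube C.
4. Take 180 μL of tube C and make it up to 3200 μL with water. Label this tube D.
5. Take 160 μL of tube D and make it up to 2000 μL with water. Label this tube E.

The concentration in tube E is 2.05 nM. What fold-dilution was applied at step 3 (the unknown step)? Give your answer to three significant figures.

Step 1: 60 μL + 240 μL = 300 μL total → factor 300/60 = 5
Step 2: 0.28 mL brought to 40.1 mL → factor 40.1/0.28 = 143.21
Step 3: unknown factor x
Step 4: 180 μL brought to 3200 μL → factor 3200/180 = 17.778
Step 5: 160 μL brought to 2000 μL → factor 2000/160 = 12.5
Product of known-step factors = 1.5913 × 10^5
Overall factor = 7.50 mM / (2.05 nM) = 3.6585 × 10^6
x = 3.6585 × 10^6 / 1.5913 × 10^5 = 23.0

23.0-fold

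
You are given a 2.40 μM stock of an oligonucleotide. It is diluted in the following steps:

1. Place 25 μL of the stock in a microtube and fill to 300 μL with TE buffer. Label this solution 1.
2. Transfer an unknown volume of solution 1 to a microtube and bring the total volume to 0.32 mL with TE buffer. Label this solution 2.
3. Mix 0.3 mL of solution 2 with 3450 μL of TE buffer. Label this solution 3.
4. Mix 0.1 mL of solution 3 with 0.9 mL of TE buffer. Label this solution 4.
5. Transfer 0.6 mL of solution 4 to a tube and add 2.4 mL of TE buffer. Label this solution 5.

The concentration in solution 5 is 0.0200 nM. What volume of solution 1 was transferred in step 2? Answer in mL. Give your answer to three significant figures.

Step 1: 25 μL brought to 300 μL → factor 300/25 = 12
Step 2: v brought to 0.32 mL → factor = 0.32 mL/v
Step 3: 0.3 mL + 3450 μL = 3.75 mL total → factor 3.75/0.3 = 12.5
Step 4: 0.1 mL + 0.9 mL = 1 mL total → factor 1/0.1 = 10
Step 5: 0.6 mL + 2.4 mL = 3 mL total → factor 3/0.6 = 5
Product of known-step factors = 7500
Overall factor = 2.40 μM / (0.0200 nM) = 1.2 × 10^5
Step-2 factor = 1.2 × 10^5 / 7500 = 16
v = 0.32 mL / 16 = 0.0200 mL

0.0200 mL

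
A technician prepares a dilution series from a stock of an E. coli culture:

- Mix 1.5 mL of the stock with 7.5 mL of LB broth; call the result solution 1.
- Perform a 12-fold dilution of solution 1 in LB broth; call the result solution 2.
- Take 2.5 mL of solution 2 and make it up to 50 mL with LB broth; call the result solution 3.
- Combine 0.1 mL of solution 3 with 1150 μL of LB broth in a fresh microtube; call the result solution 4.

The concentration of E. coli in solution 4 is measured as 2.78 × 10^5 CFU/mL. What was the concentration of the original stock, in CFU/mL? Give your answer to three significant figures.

5.00 × 10^9 CFU/mL

Step 1: 1.5 mL + 7.5 mL = 9 mL total → factor 9/1.5 = 6
Step 2: 12-fold → factor 12
Step 3: 2.5 mL brought to 50 mL → factor 50/2.5 = 20
Step 4: 0.1 mL + 1150 μL = 1.25 mL total → factor 1.25/0.1 = 12.5
Overall dilution factor = 6 × 12 × 20 × 12.5 = 18000
Stock = 2.78 × 10^5 CFU/mL × 18000 = 5.00 × 10^9 CFU/mL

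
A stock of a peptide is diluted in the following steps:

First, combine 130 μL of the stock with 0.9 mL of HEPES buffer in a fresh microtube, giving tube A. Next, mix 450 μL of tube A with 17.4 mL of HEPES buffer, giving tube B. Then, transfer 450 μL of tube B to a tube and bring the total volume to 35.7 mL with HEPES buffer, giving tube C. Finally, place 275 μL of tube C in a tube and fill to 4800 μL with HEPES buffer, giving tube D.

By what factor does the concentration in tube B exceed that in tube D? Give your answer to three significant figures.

1.38 × 10^3

Step 1: 130 μL + 0.9 mL = 1030 μL total → factor 1030/130 = 7.9231
Step 2: 450 μL + 17.4 mL = 17850 μL total → factor 17850/450 = 39.667
Step 3: 450 μL brought to 35.7 mL → factor 35700/450 = 79.333
Step 4: 275 μL brought to 4800 μL → factor 4800/275 = 17.455
Dilution factor to tube B = 314.28; to tube D = 4.3519 × 10^5
[tube B]/[tube D] = (factor to tube D)/(factor to tube B) = 4.3519 × 10^5/314.28 = 1.38 × 10^3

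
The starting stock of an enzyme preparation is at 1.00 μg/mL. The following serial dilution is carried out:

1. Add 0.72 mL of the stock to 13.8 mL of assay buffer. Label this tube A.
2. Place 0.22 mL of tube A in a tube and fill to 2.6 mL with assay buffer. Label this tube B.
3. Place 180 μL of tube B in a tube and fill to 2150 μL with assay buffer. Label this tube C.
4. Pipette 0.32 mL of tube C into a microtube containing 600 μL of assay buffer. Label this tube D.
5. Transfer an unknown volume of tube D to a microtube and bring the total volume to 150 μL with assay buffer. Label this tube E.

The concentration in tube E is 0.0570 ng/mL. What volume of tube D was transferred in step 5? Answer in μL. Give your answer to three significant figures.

70.0 μL

Step 1: 0.72 mL + 13.8 mL = 14.52 mL total → factor 14.52/0.72 = 20.167
Step 2: 0.22 mL brought to 2.6 mL → factor 2.6/0.22 = 11.818
Step 3: 180 μL brought to 2150 μL → factor 2150/180 = 11.944
Step 4: 0.32 mL + 600 μL = 0.92 mL total → factor 0.92/0.32 = 2.875
Step 5: v brought to 150 μL → factor = 150 μL/v
Product of known-step factors = 8184.4
Overall factor = 1.00 μg/mL / (0.0570 ng/mL) = 17544
Step-5 factor = 17544 / 8184.4 = 2.1436
v = 150 μL / 2.1436 = 70.0 μL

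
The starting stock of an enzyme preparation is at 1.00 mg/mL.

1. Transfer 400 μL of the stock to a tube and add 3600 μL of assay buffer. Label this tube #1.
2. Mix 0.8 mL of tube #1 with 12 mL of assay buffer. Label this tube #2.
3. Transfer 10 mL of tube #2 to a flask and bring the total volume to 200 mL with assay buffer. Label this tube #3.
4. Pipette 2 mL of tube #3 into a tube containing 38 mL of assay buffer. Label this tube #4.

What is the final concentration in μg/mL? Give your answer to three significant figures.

0.0156 μg/mL

Step 1: 400 μL + 3600 μL = 4000 μL total → factor 4000/400 = 10
Step 2: 0.8 mL + 12 mL = 12.8 mL total → factor 12.8/0.8 = 16
Step 3: 10 mL brought to 200 mL → factor 200/10 = 20
Step 4: 2 mL + 38 mL = 40 mL total → factor 40/2 = 20
Overall dilution factor = 10 × 16 × 20 × 20 = 64000
Final = 1.00 mg/mL / 64000 = 1.563 × 10^-5 mg/mL = 0.0156 μg/mL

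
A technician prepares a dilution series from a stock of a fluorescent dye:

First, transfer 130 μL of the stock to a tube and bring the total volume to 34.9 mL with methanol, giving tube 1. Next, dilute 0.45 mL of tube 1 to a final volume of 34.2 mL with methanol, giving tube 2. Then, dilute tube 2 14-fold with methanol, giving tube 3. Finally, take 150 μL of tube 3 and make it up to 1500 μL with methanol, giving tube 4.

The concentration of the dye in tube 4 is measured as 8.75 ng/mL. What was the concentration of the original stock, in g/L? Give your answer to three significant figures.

Step 1: 130 μL brought to 34.9 mL → factor 34900/130 = 268.46
Step 2: 0.45 mL brought to 34.2 mL → factor 34.2/0.45 = 76
Step 3: 14-fold → factor 14
Step 4: 150 μL brought to 1500 μL → factor 1500/150 = 10
Overall dilution factor = 268.46 × 76 × 14 × 10 = 2.8564 × 10^6
Stock = 8.75 ng/mL × 2.8564 × 10^6 = 2.499 × 10^7 ng/mL = 25.0 g/L

25.0 g/L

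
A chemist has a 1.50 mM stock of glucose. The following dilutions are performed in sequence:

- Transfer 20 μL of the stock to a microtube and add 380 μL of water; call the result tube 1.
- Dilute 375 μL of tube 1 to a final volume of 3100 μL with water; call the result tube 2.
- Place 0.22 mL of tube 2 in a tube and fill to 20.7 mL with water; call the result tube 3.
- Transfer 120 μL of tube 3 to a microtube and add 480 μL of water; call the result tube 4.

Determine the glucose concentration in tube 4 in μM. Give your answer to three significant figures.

0.0193 μM

Step 1: 20 μL + 380 μL = 400 μL total → factor 400/20 = 20
Step 2: 375 μL brought to 3100 μL → factor 3100/375 = 8.2667
Step 3: 0.22 mL brought to 20.7 mL → factor 20.7/0.22 = 94.091
Step 4: 120 μL + 480 μL = 600 μL total → factor 600/120 = 5
Overall dilution factor = 20 × 8.2667 × 94.091 × 5 = 77782
Final = 1.50 mM / 77782 = 1.928 × 10^-5 mM = 0.0193 μM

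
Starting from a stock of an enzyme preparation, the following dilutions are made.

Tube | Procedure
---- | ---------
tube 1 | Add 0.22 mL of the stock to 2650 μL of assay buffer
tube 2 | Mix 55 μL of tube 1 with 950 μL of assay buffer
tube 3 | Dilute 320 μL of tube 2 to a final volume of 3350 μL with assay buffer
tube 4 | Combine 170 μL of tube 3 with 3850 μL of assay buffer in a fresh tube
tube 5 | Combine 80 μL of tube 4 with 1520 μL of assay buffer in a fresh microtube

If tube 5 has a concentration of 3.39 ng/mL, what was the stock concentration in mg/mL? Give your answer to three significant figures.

4.00 mg/mL

Step 1: 0.22 mL + 2650 μL = 2.87 mL total → factor 2.87/0.22 = 13.045
Step 2: 55 μL + 950 μL = 1005 μL total → factor 1005/55 = 18.273
Step 3: 320 μL brought to 3350 μL → factor 3350/320 = 10.469
Step 4: 170 μL + 3850 μL = 4020 μL total → factor 4020/170 = 23.647
Step 5: 80 μL + 1520 μL = 1600 μL total → factor 1600/80 = 20
Overall dilution factor = 13.045 × 18.273 × 10.469 × 23.647 × 20 = 1.1802 × 10^6
Stock = 3.39 ng/mL × 1.1802 × 10^6 = 4.001 × 10^6 ng/mL = 4.00 mg/mL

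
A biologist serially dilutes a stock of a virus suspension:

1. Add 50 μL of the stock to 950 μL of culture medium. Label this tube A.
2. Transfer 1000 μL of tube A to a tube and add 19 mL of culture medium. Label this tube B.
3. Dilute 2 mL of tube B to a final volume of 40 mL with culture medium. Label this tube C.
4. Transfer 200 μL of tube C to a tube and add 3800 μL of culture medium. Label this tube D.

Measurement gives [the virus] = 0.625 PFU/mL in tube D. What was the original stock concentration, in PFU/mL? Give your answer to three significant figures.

1.00 × 10^5 PFU/mL

Step 1: 50 μL + 950 μL = 1000 μL total → factor 1000/50 = 20
Step 2: 1000 μL + 19 mL = 20000 μL total → factor 20000/1000 = 20
Step 3: 2 mL brought to 40 mL → factor 40/2 = 20
Step 4: 200 μL + 3800 μL = 4000 μL total → factor 4000/200 = 20
Overall dilution factor = 20 × 20 × 20 × 20 = 1.6 × 10^5
Stock = 0.625 PFU/mL × 1.6 × 10^5 = 1.00 × 10^5 PFU/mL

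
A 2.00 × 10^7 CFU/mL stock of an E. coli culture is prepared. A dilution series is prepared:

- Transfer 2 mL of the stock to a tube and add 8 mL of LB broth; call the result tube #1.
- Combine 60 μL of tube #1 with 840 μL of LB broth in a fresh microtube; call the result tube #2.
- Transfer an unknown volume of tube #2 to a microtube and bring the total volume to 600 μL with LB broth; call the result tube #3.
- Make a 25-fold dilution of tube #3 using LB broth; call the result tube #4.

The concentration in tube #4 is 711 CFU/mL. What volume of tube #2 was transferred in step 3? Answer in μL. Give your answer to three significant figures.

Step 1: 2 mL + 8 mL = 10 mL total → factor 10/2 = 5
Step 2: 60 μL + 840 μL = 900 μL total → factor 900/60 = 15
Step 3: v brought to 600 μL → factor = 600 μL/v
Step 4: 25-fold → factor 25
Product of known-step factors = 1875
Overall factor = 2.00 × 10^7 CFU/mL / (711 CFU/mL) = 28129
Step-3 factor = 28129 / 1875 = 15.002
v = 600 μL / 15.002 = 40.0 μL

40.0 μL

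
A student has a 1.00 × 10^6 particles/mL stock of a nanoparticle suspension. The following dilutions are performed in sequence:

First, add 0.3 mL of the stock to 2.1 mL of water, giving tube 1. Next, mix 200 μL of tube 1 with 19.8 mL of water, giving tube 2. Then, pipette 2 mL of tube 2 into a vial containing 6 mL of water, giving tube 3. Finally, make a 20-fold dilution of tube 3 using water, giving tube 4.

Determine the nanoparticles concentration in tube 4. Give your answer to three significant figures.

15.6 particles/mL

Step 1: 0.3 mL + 2.1 mL = 2.4 mL total → factor 2.4/0.3 = 8
Step 2: 200 μL + 19.8 mL = 20000 μL total → factor 20000/200 = 100
Step 3: 2 mL + 6 mL = 8 mL total → factor 8/2 = 4
Step 4: 20-fold → factor 20
Overall dilution factor = 8 × 100 × 4 × 20 = 64000
Final = 1.00 × 10^6 particles/mL / 64000 = 15.6 particles/mL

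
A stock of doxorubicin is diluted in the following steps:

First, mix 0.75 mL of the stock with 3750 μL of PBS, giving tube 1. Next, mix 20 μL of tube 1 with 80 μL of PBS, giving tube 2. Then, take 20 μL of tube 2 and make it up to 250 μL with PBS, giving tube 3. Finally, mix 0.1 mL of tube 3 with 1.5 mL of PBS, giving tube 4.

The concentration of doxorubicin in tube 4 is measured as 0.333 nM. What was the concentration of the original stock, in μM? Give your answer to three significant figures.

2.00 μM

Step 1: 0.75 mL + 3750 μL = 4.5 mL total → factor 4.5/0.75 = 6
Step 2: 20 μL + 80 μL = 100 μL total → factor 100/20 = 5
Step 3: 20 μL brought to 250 μL → factor 250/20 = 12.5
Step 4: 0.1 mL + 1.5 mL = 1.6 mL total → factor 1.6/0.1 = 16
Overall dilution factor = 6 × 5 × 12.5 × 16 = 6000
Stock = 0.333 nM × 6000 = 1998 nM = 2.00 μM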